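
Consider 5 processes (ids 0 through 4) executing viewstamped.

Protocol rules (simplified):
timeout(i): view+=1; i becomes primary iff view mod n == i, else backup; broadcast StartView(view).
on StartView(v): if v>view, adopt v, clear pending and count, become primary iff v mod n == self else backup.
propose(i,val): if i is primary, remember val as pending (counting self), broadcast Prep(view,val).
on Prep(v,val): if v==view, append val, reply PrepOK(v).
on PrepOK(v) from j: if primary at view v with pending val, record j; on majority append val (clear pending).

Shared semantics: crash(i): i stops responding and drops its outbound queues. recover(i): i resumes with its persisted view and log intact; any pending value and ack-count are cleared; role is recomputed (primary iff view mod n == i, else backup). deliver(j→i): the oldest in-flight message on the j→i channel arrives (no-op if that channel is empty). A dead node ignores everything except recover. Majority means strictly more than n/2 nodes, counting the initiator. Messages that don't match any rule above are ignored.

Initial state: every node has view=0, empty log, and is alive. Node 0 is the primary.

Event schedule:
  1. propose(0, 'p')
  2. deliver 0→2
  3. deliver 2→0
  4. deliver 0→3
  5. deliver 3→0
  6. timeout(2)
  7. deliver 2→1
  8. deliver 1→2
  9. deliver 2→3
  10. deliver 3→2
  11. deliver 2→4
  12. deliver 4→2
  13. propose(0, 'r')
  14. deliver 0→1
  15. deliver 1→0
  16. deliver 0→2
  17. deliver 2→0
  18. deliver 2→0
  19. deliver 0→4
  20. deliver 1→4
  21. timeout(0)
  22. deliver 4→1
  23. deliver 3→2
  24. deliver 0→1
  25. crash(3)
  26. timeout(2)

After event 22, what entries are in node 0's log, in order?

step 1 propose(0,'p'): —
step 2 deliver 0→2: 2={back,v=0,log=p}
step 3 deliver 2→0: —
step 4 deliver 0→3: 3={back,v=0,log=p}
step 5 deliver 3→0: 0={prim,v=0,log=p}
step 6 timeout(2): 2={back,v=1,log=p}
step 7 deliver 2→1: 1={prim,v=1,log=-}
step 8 deliver 1→2: —
step 9 deliver 2→3: 3={back,v=1,log=p}
step 10 deliver 3→2: —
step 11 deliver 2→4: 4={back,v=1,log=-}
step 12 deliver 4→2: —
step 13 propose(0,'r'): —
step 14 deliver 0→1: —
step 15 deliver 1→0: —
step 16 deliver 0→2: —
step 17 deliver 2→0: 0={back,v=1,log=p}
step 18 deliver 2→0: —
step 19 deliver 0→4: —
step 20 deliver 1→4: —
step 21 timeout(0): 0={back,v=2,log=p}
step 22 deliver 4→1: —

p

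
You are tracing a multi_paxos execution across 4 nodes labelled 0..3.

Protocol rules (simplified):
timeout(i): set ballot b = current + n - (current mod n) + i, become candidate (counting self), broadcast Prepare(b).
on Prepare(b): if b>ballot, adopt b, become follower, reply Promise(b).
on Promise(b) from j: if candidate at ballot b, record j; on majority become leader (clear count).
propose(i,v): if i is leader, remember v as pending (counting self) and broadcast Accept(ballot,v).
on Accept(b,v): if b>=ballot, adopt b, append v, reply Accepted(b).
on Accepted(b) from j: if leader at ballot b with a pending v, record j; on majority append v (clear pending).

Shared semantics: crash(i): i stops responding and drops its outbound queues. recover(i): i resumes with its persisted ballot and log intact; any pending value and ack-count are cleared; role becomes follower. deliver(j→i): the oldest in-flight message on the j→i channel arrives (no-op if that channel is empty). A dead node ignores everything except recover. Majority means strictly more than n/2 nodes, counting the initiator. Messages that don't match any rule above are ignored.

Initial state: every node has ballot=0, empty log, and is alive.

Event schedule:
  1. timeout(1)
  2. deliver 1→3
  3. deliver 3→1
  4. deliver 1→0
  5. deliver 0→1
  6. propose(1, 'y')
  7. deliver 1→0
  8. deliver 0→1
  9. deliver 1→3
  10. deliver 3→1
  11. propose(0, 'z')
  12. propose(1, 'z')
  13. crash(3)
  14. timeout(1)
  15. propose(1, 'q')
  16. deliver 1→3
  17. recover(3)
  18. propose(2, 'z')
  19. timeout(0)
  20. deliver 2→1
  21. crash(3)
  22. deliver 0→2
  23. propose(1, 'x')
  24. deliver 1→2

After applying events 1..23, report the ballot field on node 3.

5

after 1 — timeout(1): n1:cand/b5/[-]
after 2 — deliver 1→3: n3:foll/b5/[-]
after 3 — deliver 3→1: ·
after 4 — deliver 1→0: n0:foll/b5/[-]
after 5 — deliver 0→1: n1:lead/b5/[-]
after 6 — propose(1,'y'): ·
after 7 — deliver 1→0: n0:foll/b5/[y]
after 8 — deliver 0→1: ·
after 9 — deliver 1→3: n3:foll/b5/[y]
after 10 — deliver 3→1: n1:lead/b5/[y]
after 11 — propose(0,'z'): ·
after 12 — propose(1,'z'): ·
after 13 — crash(3): n3:✗foll/b5/[y]
after 14 — timeout(1): n1:cand/b9/[y]
after 15 — propose(1,'q'): ·
after 16 — deliver 1→3: ·
after 17 — recover(3): n3:foll/b5/[y]
after 18 — propose(2,'z'): ·
after 19 — timeout(0): n0:cand/b8/[y]
after 20 — deliver 2→1: ·
after 21 — crash(3): n3:✗foll/b5/[y]
after 22 — deliver 0→2: n2:foll/b8/[-]
after 23 — propose(1,'x'): ·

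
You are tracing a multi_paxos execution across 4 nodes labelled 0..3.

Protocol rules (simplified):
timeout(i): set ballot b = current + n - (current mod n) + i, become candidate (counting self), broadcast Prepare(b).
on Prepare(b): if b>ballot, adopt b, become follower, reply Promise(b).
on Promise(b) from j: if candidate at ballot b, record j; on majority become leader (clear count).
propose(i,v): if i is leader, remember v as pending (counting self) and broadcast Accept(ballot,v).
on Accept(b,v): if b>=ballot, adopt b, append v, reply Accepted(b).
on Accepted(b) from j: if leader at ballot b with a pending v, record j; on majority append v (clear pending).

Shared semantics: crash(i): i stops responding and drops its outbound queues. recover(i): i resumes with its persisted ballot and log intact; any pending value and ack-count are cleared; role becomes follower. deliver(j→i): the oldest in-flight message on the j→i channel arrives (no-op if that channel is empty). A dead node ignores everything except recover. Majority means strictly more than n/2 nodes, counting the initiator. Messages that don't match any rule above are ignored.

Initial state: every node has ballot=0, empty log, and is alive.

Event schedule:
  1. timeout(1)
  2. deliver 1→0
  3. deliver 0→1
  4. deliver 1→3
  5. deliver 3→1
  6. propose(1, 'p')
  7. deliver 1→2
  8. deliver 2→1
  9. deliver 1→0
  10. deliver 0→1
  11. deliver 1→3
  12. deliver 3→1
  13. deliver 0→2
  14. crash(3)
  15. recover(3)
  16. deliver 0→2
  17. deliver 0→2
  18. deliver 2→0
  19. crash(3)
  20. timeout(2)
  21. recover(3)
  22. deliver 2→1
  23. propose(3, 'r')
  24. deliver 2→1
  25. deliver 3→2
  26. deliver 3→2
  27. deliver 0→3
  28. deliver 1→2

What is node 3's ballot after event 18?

step 1 timeout(1): 1={cand,b=5,log=-}
step 2 deliver 1→0: 0={foll,b=5,log=-}
step 3 deliver 0→1: —
step 4 deliver 1→3: 3={foll,b=5,log=-}
step 5 deliver 3→1: 1={lead,b=5,log=-}
step 6 propose(1,'p'): —
step 7 deliver 1→2: 2={foll,b=5,log=-}
step 8 deliver 2→1: —
step 9 deliver 1→0: 0={foll,b=5,log=p}
step 10 deliver 0→1: —
step 11 deliver 1→3: 3={foll,b=5,log=p}
step 12 deliver 3→1: 1={lead,b=5,log=p}
step 13 deliver 0→2: —
step 14 crash(3): 3={✗foll,b=5,log=p}
step 15 recover(3): 3={foll,b=5,log=p}
step 16 deliver 0→2: —
step 17 deliver 0→2: —
step 18 deliver 2→0: —

5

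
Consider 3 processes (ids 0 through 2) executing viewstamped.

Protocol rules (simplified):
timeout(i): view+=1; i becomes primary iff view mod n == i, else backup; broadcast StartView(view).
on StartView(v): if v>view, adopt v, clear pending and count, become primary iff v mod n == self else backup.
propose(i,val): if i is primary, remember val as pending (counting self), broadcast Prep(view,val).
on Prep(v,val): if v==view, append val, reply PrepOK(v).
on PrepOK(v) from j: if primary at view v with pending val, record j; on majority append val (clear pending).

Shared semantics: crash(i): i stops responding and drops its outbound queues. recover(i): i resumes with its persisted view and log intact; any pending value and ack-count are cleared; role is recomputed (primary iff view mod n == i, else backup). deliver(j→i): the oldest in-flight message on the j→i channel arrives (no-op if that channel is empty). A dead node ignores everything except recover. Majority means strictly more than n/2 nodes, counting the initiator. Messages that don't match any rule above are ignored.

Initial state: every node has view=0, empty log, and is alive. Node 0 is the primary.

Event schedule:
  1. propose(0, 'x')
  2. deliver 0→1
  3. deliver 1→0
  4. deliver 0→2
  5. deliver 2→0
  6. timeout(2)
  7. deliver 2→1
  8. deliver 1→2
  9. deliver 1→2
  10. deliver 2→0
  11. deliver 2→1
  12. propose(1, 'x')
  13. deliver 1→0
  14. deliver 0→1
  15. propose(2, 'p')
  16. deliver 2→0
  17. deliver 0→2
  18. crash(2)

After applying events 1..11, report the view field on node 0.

1

after 1 — propose(0,'x'): ·
after 2 — deliver 0→1: n1:back/v0/[x]
after 3 — deliver 1→0: n0:prim/v0/[x]
after 4 — deliver 0→2: n2:back/v0/[x]
after 5 — deliver 2→0: ·
after 6 — timeout(2): n2:back/v1/[x]
after 7 — deliver 2→1: n1:prim/v1/[x]
after 8 — deliver 1→2: ·
after 9 — deliver 1→2: ·
after 10 — deliver 2→0: n0:back/v1/[x]
after 11 — deliver 2→1: ·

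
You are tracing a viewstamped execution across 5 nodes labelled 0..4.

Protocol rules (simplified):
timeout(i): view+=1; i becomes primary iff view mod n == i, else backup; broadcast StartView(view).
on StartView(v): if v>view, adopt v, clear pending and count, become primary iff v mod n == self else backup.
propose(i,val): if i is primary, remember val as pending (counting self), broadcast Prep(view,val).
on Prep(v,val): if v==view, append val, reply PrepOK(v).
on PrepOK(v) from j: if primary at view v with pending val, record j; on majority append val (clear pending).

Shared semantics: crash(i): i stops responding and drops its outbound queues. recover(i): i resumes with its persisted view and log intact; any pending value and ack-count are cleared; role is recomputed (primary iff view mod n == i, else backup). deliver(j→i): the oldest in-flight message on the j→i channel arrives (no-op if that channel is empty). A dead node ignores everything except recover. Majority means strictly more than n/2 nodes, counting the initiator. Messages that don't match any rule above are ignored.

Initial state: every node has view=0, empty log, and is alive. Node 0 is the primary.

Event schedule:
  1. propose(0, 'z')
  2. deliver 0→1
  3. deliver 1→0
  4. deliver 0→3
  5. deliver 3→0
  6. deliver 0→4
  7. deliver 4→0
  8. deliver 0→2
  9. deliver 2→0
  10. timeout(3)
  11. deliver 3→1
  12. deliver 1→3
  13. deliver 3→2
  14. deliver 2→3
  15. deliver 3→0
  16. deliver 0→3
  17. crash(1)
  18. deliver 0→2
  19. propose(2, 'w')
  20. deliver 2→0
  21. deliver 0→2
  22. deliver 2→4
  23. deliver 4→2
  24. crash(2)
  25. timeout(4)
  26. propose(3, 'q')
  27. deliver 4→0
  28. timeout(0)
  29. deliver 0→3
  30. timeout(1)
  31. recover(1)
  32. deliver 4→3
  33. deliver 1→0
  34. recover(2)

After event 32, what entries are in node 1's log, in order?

[1] propose(0,'z') → ∅
[2] deliver 0→1 → N1(back v0 [z])
[3] deliver 1→0 → ∅
[4] deliver 0→3 → N3(back v0 [z])
[5] deliver 3→0 → N0(prim v0 [z])
[6] deliver 0→4 → N4(back v0 [z])
[7] deliver 4→0 → ∅
[8] deliver 0→2 → N2(back v0 [z])
[9] deliver 2→0 → ∅
[10] timeout(3) → N3(back v1 [z])
[11] deliver 3→1 → N1(prim v1 [z])
[12] deliver 1→3 → ∅
[13] deliver 3→2 → N2(back v1 [z])
[14] deliver 2→3 → ∅
[15] deliver 3→0 → N0(back v1 [z])
[16] deliver 0→3 → ∅
[17] crash(1) → N1(✗prim v1 [z])
[18] deliver 0→2 → ∅
[19] propose(2,'w') → ∅
[20] deliver 2→0 → ∅
[21] deliver 0→2 → ∅
[22] deliver 2→4 → ∅
[23] deliver 4→2 → ∅
[24] crash(2) → N2(✗back v1 [z])
[25] timeout(4) → N4(back v1 [z])
[26] propose(3,'q') → ∅
[27] deliver 4→0 → ∅
[28] timeout(0) → N0(back v2 [z])
[29] deliver 0→3 → N3(back v2 [z])
[30] timeout(1) → ∅
[31] recover(1) → N1(prim v1 [z])
[32] deliver 4→3 → ∅

z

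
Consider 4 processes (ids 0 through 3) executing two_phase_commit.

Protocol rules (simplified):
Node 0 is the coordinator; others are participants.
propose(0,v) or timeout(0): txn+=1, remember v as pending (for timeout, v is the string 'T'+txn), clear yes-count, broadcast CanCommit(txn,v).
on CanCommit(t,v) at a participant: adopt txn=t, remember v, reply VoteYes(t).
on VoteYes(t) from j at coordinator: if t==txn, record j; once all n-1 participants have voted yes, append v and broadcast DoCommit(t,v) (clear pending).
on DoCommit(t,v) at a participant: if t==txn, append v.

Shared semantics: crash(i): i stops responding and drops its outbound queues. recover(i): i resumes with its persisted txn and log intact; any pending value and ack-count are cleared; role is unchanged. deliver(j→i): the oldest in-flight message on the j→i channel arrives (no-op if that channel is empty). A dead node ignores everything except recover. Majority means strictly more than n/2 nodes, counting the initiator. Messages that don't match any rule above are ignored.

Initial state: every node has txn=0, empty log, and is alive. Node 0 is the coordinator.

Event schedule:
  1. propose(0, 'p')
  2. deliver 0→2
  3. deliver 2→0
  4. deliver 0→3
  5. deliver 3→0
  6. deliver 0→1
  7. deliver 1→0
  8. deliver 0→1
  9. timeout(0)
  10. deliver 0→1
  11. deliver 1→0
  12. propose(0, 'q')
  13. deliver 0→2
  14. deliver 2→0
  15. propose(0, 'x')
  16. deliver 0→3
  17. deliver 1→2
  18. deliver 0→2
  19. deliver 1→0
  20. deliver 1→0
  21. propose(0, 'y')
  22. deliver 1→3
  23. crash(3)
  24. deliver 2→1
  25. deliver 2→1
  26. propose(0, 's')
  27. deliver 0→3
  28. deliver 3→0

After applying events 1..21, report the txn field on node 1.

2

after 1 — propose(0,'p'): n0:coor/t1/[-]
after 2 — deliver 0→2: n2:part/t1/[-]
after 3 — deliver 2→0: ·
after 4 — deliver 0→3: n3:part/t1/[-]
after 5 — deliver 3→0: ·
after 6 — deliver 0→1: n1:part/t1/[-]
after 7 — deliver 1→0: n0:coor/t1/[p]
after 8 — deliver 0→1: n1:part/t1/[p]
after 9 — timeout(0): n0:coor/t2/[p]
after 10 — deliver 0→1: n1:part/t2/[p]
after 11 — deliver 1→0: ·
after 12 — propose(0,'q'): n0:coor/t3/[p]
after 13 — deliver 0→2: n2:part/t1/[p]
after 14 — deliver 2→0: ·
after 15 — propose(0,'x'): n0:coor/t4/[p]
after 16 — deliver 0→3: n3:part/t1/[p]
after 17 — deliver 1→2: ·
after 18 — deliver 0→2: n2:part/t2/[p]
after 19 — deliver 1→0: ·
after 20 — deliver 1→0: ·
after 21 — propose(0,'y'): n0:coor/t5/[p]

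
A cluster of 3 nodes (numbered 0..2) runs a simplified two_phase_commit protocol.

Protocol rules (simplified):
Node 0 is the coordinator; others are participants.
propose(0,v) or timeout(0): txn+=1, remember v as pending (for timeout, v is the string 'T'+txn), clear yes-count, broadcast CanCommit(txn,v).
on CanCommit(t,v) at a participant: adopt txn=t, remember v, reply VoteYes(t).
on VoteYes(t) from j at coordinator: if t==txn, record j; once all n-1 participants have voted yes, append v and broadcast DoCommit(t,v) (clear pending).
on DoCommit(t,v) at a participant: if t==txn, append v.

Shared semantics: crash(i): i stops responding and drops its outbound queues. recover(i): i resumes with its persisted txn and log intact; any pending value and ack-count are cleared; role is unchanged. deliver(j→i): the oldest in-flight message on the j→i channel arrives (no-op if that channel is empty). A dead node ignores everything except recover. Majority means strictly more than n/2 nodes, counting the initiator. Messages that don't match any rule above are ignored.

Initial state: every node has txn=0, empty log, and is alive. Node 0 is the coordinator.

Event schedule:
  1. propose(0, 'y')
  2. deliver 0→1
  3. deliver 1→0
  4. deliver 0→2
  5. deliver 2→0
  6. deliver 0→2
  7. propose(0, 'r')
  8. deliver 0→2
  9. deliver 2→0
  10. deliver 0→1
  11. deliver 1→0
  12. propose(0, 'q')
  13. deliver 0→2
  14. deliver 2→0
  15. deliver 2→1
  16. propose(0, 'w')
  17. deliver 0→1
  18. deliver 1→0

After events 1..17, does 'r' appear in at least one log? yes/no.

1. propose(0,'y'):  <0:coor t1 ->
2. deliver 0→1:  <1:part t1 ->
3. deliver 1→0:  nop
4. deliver 0→2:  <2:part t1 ->
5. deliver 2→0:  <0:coor t1 y>
6. deliver 0→2:  <2:part t1 y>
7. propose(0,'r'):  <0:coor t2 y>
8. deliver 0→2:  <2:part t2 y>
9. deliver 2→0:  nop
10. deliver 0→1:  <1:part t1 y>
11. deliver 1→0:  nop
12. propose(0,'q'):  <0:coor t3 y>
13. deliver 0→2:  <2:part t3 y>
14. deliver 2→0:  nop
15. deliver 2→1:  nop
16. propose(0,'w'):  <0:coor t4 y>
17. deliver 0→1:  <1:part t2 y>

no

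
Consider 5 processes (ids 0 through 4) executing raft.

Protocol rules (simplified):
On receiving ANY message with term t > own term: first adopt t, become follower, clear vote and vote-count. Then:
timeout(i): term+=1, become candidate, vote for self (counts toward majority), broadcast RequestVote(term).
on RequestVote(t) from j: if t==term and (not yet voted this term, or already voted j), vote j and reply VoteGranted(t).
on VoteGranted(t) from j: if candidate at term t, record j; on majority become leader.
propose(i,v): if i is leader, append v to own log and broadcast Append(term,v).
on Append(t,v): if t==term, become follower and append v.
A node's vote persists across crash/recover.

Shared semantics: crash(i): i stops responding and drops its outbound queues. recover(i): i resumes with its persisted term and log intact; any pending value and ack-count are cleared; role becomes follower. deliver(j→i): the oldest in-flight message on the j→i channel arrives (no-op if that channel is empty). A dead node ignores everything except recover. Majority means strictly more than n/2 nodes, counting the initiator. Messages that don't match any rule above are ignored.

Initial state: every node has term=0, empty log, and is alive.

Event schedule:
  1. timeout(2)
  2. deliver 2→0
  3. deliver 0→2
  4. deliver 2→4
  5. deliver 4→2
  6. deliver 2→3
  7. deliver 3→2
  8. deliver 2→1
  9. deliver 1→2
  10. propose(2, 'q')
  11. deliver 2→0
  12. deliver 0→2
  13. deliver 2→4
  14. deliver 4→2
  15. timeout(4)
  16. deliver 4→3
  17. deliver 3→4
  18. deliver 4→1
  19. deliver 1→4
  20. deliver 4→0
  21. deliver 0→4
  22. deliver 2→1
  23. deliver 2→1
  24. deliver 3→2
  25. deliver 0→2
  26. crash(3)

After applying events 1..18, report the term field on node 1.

e1 timeout(2): 2[cand,t=1,-]
e2 deliver 2→0: 0[foll,t=1,-]
e3 deliver 0→2: ·
e4 deliver 2→4: 4[foll,t=1,-]
e5 deliver 4→2: 2[lead,t=1,-]
e6 deliver 2→3: 3[foll,t=1,-]
e7 deliver 3→2: ·
e8 deliver 2→1: 1[foll,t=1,-]
e9 deliver 1→2: ·
e10 propose(2,'q'): 2[lead,t=1,q]
e11 deliver 2→0: 0[foll,t=1,q]
e12 deliver 0→2: ·
e13 deliver 2→4: 4[foll,t=1,q]
e14 deliver 4→2: ·
e15 timeout(4): 4[cand,t=2,q]
e16 deliver 4→3: 3[foll,t=2,-]
e17 deliver 3→4: ·
e18 deliver 4→1: 1[foll,t=2,-]

2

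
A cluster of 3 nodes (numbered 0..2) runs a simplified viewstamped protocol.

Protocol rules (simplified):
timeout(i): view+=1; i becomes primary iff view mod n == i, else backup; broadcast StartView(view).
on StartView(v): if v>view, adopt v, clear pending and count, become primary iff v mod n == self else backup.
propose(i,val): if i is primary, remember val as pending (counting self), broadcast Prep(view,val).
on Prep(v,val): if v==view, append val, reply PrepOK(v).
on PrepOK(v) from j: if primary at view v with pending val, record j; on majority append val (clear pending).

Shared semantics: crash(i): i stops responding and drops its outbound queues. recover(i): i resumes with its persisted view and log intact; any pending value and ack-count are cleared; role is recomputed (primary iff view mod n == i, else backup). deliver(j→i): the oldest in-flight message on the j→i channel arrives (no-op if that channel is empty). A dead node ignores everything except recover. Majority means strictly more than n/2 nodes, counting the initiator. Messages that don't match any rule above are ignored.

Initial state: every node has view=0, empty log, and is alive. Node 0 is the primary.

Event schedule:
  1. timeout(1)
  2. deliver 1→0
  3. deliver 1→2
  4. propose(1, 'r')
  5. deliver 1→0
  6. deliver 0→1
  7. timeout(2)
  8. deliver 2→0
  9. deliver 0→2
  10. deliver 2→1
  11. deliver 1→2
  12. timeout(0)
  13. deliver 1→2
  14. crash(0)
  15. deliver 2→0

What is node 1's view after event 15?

1. timeout(1):  <1:prim v1 ->
2. deliver 1→0:  <0:back v1 ->
3. deliver 1→2:  <2:back v1 ->
4. propose(1,'r'):  nop
5. deliver 1→0:  <0:back v1 r>
6. deliver 0→1:  <1:prim v1 r>
7. timeout(2):  <2:prim v2 ->
8. deliver 2→0:  <0:back v2 r>
9. deliver 0→2:  nop
10. deliver 2→1:  <1:back v2 r>
11. deliver 1→2:  nop
12. timeout(0):  <0:prim v3 r>
13. deliver 1→2:  nop
14. crash(0):  <0:✗prim v3 r>
15. deliver 2→0:  nop

2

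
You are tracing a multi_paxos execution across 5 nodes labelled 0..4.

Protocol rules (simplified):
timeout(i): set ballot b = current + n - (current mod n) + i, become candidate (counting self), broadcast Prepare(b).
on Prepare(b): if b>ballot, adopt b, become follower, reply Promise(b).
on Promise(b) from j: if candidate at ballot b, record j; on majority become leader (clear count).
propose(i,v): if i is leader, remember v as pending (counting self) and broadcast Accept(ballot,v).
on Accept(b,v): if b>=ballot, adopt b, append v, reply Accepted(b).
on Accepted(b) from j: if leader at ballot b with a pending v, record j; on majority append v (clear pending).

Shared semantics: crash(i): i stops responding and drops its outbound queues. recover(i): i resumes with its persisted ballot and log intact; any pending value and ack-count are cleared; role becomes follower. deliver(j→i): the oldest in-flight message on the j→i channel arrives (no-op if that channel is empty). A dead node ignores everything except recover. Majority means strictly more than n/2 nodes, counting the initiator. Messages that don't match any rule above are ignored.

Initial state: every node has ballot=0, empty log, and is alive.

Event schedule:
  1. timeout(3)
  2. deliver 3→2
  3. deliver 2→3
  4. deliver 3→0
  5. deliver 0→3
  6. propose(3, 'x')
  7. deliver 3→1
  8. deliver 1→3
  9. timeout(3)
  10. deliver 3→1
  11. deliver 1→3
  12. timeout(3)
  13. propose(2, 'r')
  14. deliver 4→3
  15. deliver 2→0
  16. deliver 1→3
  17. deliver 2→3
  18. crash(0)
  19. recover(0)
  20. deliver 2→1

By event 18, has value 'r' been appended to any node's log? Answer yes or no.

no

1. timeout(3):  <3:cand b8 ->
2. deliver 3→2:  <2:foll b8 ->
3. deliver 2→3:  nop
4. deliver 3→0:  <0:foll b8 ->
5. deliver 0→3:  <3:lead b8 ->
6. propose(3,'x'):  nop
7. deliver 3→1:  <1:foll b8 ->
8. deliver 1→3:  nop
9. timeout(3):  <3:cand b13 ->
10. deliver 3→1:  <1:foll b8 x>
11. deliver 1→3:  nop
12. timeout(3):  <3:cand b18 ->
13. propose(2,'r'):  nop
14. deliver 4→3:  nop
15. deliver 2→0:  nop
16. deliver 1→3:  nop
17. deliver 2→3:  nop
18. crash(0):  <0:✗foll b8 ->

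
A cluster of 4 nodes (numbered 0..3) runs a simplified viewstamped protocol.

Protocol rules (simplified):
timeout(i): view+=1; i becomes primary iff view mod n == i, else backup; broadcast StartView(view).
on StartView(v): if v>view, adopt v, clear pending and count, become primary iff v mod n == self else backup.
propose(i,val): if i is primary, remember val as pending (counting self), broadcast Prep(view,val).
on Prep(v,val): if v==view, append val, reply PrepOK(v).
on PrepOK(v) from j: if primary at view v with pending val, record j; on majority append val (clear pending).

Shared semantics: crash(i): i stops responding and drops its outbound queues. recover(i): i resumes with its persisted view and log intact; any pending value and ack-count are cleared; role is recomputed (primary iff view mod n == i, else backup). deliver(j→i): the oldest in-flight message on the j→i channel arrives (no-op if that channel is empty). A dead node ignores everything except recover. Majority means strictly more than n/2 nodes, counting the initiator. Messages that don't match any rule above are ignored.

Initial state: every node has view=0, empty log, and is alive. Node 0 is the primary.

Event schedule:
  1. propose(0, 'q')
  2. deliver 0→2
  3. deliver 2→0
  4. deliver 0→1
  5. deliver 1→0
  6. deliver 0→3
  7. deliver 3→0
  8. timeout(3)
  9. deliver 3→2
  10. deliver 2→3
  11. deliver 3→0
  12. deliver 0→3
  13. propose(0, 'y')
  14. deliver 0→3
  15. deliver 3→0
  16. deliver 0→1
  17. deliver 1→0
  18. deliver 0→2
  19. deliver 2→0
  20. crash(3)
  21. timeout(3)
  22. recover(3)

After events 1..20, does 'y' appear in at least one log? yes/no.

after 1 — propose(0,'q'): ·
after 2 — deliver 0→2: n2:back/v0/[q]
after 3 — deliver 2→0: ·
after 4 — deliver 0→1: n1:back/v0/[q]
after 5 — deliver 1→0: n0:prim/v0/[q]
after 6 — deliver 0→3: n3:back/v0/[q]
after 7 — deliver 3→0: ·
after 8 — timeout(3): n3:back/v1/[q]
after 9 — deliver 3→2: n2:back/v1/[q]
after 10 — deliver 2→3: ·
after 11 — deliver 3→0: n0:back/v1/[q]
after 12 — deliver 0→3: ·
after 13 — propose(0,'y'): ·
after 14 — deliver 0→3: ·
after 15 — deliver 3→0: ·
after 16 — deliver 0→1: ·
after 17 — deliver 1→0: ·
after 18 — deliver 0→2: ·
after 19 — deliver 2→0: ·
after 20 — crash(3): n3:✗back/v1/[q]

no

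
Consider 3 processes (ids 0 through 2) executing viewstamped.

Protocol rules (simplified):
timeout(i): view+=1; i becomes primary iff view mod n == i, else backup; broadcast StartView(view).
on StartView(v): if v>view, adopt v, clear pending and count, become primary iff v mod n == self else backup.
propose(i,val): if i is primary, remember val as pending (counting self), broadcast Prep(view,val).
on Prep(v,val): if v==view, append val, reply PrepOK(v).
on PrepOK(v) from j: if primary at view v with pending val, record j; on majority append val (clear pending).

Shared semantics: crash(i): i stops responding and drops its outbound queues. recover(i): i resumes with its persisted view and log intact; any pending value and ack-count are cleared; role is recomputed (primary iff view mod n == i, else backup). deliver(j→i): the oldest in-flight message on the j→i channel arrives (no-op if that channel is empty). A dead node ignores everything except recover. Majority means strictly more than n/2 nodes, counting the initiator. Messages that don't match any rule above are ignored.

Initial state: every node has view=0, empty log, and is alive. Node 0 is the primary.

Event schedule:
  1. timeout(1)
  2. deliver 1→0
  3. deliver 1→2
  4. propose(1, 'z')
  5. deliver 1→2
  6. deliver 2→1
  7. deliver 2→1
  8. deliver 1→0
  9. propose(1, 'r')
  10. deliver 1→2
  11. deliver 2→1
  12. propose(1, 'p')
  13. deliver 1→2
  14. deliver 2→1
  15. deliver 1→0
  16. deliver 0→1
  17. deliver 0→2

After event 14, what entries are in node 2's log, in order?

z,r,p

[1] timeout(1) → N1(prim v1 [-])
[2] deliver 1→0 → N0(back v1 [-])
[3] deliver 1→2 → N2(back v1 [-])
[4] propose(1,'z') → ∅
[5] deliver 1→2 → N2(back v1 [z])
[6] deliver 2→1 → N1(prim v1 [z])
[7] deliver 2→1 → ∅
[8] deliver 1→0 → N0(back v1 [z])
[9] propose(1,'r') → ∅
[10] deliver 1→2 → N2(back v1 [z,r])
[11] deliver 2→1 → N1(prim v1 [z,r])
[12] propose(1,'p') → ∅
[13] deliver 1→2 → N2(back v1 [z,r,p])
[14] deliver 2→1 → N1(prim v1 [z,r,p])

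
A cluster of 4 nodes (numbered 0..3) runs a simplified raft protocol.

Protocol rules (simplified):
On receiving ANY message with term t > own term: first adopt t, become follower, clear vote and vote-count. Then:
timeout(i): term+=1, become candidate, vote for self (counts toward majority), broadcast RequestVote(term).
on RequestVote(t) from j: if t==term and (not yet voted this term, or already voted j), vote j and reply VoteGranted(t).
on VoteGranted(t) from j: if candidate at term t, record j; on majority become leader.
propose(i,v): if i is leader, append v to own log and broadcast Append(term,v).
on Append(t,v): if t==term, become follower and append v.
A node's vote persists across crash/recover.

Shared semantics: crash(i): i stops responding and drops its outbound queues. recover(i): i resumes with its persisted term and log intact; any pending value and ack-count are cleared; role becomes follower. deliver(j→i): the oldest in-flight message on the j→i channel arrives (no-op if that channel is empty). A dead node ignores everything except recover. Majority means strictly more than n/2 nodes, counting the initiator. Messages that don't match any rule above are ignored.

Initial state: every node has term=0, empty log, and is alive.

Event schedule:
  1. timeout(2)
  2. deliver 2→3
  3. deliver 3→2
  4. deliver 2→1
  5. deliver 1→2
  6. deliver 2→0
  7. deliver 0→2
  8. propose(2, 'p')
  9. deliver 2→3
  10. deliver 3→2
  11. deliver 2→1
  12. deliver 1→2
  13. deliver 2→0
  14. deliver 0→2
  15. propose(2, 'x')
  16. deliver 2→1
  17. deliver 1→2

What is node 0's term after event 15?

1

after 1 — timeout(2): n2:cand/t1/[-]
after 2 — deliver 2→3: n3:foll/t1/[-]
after 3 — deliver 3→2: ·
after 4 — deliver 2→1: n1:foll/t1/[-]
after 5 — deliver 1→2: n2:lead/t1/[-]
after 6 — deliver 2→0: n0:foll/t1/[-]
after 7 — deliver 0→2: ·
after 8 — propose(2,'p'): n2:lead/t1/[p]
after 9 — deliver 2→3: n3:foll/t1/[p]
after 10 — deliver 3→2: ·
after 11 — deliver 2→1: n1:foll/t1/[p]
after 12 — deliver 1→2: ·
after 13 — deliver 2→0: n0:foll/t1/[p]
after 14 — deliver 0→2: ·
after 15 — propose(2,'x'): n2:lead/t1/[p,x]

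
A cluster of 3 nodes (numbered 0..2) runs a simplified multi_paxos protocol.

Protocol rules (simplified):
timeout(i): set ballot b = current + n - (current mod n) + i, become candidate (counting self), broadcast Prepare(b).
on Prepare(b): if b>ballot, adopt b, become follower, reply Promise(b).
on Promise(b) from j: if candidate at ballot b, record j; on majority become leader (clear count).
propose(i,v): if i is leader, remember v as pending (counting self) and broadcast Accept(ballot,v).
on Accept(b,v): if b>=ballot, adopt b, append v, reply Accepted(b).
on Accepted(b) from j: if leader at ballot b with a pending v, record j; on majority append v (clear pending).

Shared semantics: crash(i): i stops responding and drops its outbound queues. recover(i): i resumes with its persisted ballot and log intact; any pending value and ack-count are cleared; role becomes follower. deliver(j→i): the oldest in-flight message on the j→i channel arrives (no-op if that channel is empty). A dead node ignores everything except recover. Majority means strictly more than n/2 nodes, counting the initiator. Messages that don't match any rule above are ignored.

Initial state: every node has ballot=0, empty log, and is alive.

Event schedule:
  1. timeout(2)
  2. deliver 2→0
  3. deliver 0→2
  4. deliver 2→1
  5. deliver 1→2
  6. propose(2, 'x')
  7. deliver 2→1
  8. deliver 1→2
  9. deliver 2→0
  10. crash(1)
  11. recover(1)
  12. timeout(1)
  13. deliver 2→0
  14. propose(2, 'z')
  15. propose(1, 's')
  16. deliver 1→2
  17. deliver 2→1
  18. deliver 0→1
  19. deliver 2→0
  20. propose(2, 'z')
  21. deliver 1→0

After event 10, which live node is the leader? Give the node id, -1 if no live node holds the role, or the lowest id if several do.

e1 timeout(2): 2[cand,b=5,-]
e2 deliver 2→0: 0[foll,b=5,-]
e3 deliver 0→2: 2[lead,b=5,-]
e4 deliver 2→1: 1[foll,b=5,-]
e5 deliver 1→2: ·
e6 propose(2,'x'): ·
e7 deliver 2→1: 1[foll,b=5,x]
e8 deliver 1→2: 2[lead,b=5,x]
e9 deliver 2→0: 0[foll,b=5,x]
e10 crash(1): 1[✗foll,b=5,x]

2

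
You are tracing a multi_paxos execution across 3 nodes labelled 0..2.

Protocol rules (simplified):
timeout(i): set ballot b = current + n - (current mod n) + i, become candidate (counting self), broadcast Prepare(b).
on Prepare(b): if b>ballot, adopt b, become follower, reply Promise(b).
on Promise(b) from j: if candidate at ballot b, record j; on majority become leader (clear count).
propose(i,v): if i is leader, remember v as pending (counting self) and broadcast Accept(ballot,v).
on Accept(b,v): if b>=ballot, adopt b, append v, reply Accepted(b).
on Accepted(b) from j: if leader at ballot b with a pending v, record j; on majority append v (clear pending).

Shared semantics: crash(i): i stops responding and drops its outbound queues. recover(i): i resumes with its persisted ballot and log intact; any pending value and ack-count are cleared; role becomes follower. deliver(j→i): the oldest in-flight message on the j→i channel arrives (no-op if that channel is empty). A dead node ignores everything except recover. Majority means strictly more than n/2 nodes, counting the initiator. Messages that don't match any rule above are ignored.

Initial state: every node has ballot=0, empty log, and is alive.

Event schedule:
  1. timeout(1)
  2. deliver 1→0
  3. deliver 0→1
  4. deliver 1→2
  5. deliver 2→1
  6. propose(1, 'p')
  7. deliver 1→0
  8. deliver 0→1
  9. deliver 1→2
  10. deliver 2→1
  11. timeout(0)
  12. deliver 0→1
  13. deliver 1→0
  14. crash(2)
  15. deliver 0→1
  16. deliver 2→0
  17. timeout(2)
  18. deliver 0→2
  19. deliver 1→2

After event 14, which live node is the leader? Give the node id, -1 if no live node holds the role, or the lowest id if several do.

e1 timeout(1): 1[cand,b=4,-]
e2 deliver 1→0: 0[foll,b=4,-]
e3 deliver 0→1: 1[lead,b=4,-]
e4 deliver 1→2: 2[foll,b=4,-]
e5 deliver 2→1: ·
e6 propose(1,'p'): ·
e7 deliver 1→0: 0[foll,b=4,p]
e8 deliver 0→1: 1[lead,b=4,p]
e9 deliver 1→2: 2[foll,b=4,p]
e10 deliver 2→1: ·
e11 timeout(0): 0[cand,b=6,p]
e12 deliver 0→1: 1[foll,b=6,p]
e13 deliver 1→0: 0[lead,b=6,p]
e14 crash(2): 2[✗foll,b=4,p]

0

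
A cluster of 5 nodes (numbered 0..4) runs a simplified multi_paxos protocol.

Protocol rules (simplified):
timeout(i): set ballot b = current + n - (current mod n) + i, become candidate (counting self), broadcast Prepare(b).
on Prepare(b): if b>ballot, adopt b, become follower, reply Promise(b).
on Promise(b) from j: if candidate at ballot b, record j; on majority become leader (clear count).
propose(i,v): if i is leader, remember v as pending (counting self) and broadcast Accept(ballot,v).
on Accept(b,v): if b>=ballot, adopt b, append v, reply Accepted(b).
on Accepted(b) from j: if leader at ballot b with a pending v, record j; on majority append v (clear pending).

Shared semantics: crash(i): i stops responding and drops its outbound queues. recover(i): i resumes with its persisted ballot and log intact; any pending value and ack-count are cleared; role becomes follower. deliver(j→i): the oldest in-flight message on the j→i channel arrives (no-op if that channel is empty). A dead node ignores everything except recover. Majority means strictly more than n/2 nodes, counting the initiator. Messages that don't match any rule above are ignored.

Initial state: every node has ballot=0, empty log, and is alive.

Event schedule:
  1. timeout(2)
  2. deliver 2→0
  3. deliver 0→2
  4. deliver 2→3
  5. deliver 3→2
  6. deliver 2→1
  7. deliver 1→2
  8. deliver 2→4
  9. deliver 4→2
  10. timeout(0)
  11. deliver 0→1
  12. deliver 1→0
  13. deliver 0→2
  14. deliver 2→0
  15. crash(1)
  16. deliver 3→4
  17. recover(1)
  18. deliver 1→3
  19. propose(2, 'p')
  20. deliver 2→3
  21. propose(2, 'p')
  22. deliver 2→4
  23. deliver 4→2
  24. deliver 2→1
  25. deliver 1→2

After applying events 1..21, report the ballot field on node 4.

7

step 1 timeout(2): 2={cand,b=7,log=-}
step 2 deliver 2→0: 0={foll,b=7,log=-}
step 3 deliver 0→2: —
step 4 deliver 2→3: 3={foll,b=7,log=-}
step 5 deliver 3→2: 2={lead,b=7,log=-}
step 6 deliver 2→1: 1={foll,b=7,log=-}
step 7 deliver 1→2: —
step 8 deliver 2→4: 4={foll,b=7,log=-}
step 9 deliver 4→2: —
step 10 timeout(0): 0={cand,b=10,log=-}
step 11 deliver 0→1: 1={foll,b=10,log=-}
step 12 deliver 1→0: —
step 13 deliver 0→2: 2={foll,b=10,log=-}
step 14 deliver 2→0: 0={lead,b=10,log=-}
step 15 crash(1): 1={✗foll,b=10,log=-}
step 16 deliver 3→4: —
step 17 recover(1): 1={foll,b=10,log=-}
step 18 deliver 1→3: —
step 19 propose(2,'p'): —
step 20 deliver 2→3: —
step 21 propose(2,'p'): —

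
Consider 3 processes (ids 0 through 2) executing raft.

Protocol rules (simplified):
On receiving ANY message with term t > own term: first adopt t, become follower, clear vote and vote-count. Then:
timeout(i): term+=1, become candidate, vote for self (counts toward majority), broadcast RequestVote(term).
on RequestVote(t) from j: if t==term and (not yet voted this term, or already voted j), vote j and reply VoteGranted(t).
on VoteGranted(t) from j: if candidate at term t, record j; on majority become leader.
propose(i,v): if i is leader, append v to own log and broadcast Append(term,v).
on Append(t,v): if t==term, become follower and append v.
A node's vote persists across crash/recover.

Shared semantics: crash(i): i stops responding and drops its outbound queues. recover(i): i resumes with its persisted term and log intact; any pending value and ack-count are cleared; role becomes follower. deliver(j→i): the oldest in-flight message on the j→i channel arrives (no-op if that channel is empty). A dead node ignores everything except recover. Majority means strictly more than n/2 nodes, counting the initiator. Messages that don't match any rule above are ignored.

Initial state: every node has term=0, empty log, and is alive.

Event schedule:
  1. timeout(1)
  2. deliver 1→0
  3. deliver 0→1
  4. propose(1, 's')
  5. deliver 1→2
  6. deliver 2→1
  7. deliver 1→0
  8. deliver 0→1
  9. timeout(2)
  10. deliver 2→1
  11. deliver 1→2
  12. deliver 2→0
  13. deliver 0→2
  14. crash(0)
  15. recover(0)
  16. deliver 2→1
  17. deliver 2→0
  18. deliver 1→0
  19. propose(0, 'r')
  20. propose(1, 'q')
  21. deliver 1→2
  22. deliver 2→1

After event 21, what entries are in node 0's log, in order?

step 1 timeout(1): 1={cand,t=1,log=-}
step 2 deliver 1→0: 0={foll,t=1,log=-}
step 3 deliver 0→1: 1={lead,t=1,log=-}
step 4 propose(1,'s'): 1={lead,t=1,log=s}
step 5 deliver 1→2: 2={foll,t=1,log=-}
step 6 deliver 2→1: —
step 7 deliver 1→0: 0={foll,t=1,log=s}
step 8 deliver 0→1: —
step 9 timeout(2): 2={cand,t=2,log=-}
step 10 deliver 2→1: 1={foll,t=2,log=s}
step 11 deliver 1→2: —
step 12 deliver 2→0: 0={foll,t=2,log=s}
step 13 deliver 0→2: 2={lead,t=2,log=-}
step 14 crash(0): 0={✗foll,t=2,log=s}
step 15 recover(0): 0={foll,t=2,log=s}
step 16 deliver 2→1: —
step 17 deliver 2→0: —
step 18 deliver 1→0: —
step 19 propose(0,'r'): —
step 20 propose(1,'q'): —
step 21 deliver 1→2: —

s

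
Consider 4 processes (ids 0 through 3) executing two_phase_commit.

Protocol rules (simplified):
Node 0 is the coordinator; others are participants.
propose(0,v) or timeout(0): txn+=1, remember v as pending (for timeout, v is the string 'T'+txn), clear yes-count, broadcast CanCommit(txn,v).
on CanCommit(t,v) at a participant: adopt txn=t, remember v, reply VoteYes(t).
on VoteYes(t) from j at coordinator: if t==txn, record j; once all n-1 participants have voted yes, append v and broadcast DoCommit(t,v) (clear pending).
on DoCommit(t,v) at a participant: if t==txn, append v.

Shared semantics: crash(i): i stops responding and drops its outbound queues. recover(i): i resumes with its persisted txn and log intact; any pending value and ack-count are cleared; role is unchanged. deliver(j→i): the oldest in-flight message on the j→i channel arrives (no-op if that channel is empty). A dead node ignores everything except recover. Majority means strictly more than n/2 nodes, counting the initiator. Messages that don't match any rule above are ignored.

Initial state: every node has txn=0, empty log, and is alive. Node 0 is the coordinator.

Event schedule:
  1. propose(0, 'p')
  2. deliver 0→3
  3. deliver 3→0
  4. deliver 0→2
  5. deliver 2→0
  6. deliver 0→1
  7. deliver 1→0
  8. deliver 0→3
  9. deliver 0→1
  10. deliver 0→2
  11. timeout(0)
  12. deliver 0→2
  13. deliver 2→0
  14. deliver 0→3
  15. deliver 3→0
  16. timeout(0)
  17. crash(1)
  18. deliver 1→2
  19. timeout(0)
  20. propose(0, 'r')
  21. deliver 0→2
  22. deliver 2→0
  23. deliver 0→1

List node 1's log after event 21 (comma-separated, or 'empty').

p

after 1 — propose(0,'p'): n0:coor/t1/[-]
after 2 — deliver 0→3: n3:part/t1/[-]
after 3 — deliver 3→0: ·
after 4 — deliver 0→2: n2:part/t1/[-]
after 5 — deliver 2→0: ·
after 6 — deliver 0→1: n1:part/t1/[-]
after 7 — deliver 1→0: n0:coor/t1/[p]
after 8 — deliver 0→3: n3:part/t1/[p]
after 9 — deliver 0→1: n1:part/t1/[p]
after 10 — deliver 0→2: n2:part/t1/[p]
after 11 — timeout(0): n0:coor/t2/[p]
after 12 — deliver 0→2: n2:part/t2/[p]
after 13 — deliver 2→0: ·
after 14 — deliver 0→3: n3:part/t2/[p]
after 15 — deliver 3→0: ·
after 16 — timeout(0): n0:coor/t3/[p]
after 17 — crash(1): n1:✗part/t1/[p]
after 18 — deliver 1→2: ·
after 19 — timeout(0): n0:coor/t4/[p]
after 20 — propose(0,'r'): n0:coor/t5/[p]
after 21 — deliver 0→2: n2:part/t3/[p]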